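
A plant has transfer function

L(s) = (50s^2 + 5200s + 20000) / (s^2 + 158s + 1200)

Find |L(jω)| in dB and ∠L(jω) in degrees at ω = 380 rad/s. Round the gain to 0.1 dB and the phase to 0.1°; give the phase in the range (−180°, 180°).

Substitute s = j380:
Numerator: 50(j380)^2 + 5200(j380) + 20000 = -7200000 + j1976000
Denominator: (j380)^2 + 158(j380) + 1200 = -143200 + j60040
|N| = √(7200000² + 1976000²) ≈ 7.4662e+06, ∠N ≈ 164.65°
|D| = √(143200² + 60040²) ≈ 1.5528e+05, ∠D ≈ 157.25°
|L| = 7.4662e+06 / 1.5528e+05 ≈ 48.082
Gain = 20 log₁₀(48.082) ≈ 33.64 dB
∠L = 164.65° − 157.25° = 7.40°

33.6 dB, 7.4°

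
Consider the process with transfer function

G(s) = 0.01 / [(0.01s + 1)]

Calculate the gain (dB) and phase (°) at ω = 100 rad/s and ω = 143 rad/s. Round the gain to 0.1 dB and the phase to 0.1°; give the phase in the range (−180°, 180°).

At ω = 100 rad/s:
pole (1 + j100·0.01) = 1 + j1 → |·| ≈ 1.4142, ∠ ≈ 45.00°
|G| = 0.01 · 1 / (1.4142) ≈ 0.0070711
Gain = 20 log₁₀(0.0070711) ≈ -43.01 dB
∠G = (0°) − (45.00°) = -45.00°

At ω = 143 rad/s:
pole (1 + j143·0.01) = 1 + j1.43 → |·| ≈ 1.745, ∠ ≈ 55.03°
|G| = 0.01 · 1 / (1.745) ≈ 0.0057307
Gain = 20 log₁₀(0.0057307) ≈ -44.84 dB
∠G = (0°) − (55.03°) = -55.03°

ω = 100: -43.0 dB, -45.0°; ω = 143: -44.8 dB, -55.0°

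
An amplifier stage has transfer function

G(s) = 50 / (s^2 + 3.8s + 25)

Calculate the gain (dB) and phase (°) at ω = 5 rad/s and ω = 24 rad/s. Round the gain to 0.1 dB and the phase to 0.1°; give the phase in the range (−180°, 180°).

ω = 5: 8.4 dB, -90.0°; ω = 24: -21.0 dB, -170.6°

At s = jω = j5:
quadratic: (j5)² + 3.8·j5 + 25 = 0 + j19 → |·| ≈ 19, ∠ ≈ 90.00°
|G| = 50 / 19 ≈ 2.6316
Gain = 20 log₁₀(2.6316) ≈ 8.40 dB
∠G = 0.00° − 90.00° = -90.00°

At s = jω = j24:
quadratic: (j24)² + 3.8·j24 + 25 = -551 + j91.2 → |·| ≈ 558.5, ∠ ≈ 170.60°
|G| = 50 / 558.5 ≈ 0.089526
Gain = 20 log₁₀(0.089526) ≈ -20.96 dB
∠G = 0.00° − 170.60° = -170.60°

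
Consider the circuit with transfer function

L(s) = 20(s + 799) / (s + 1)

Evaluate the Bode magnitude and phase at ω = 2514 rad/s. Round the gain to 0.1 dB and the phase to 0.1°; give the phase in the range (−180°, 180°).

At s = jω = j2514:
zero (s+799): 799 + j2514 → |·| = √(799²+2514²) = √6958597 ≈ 2637.9, ∠ = arctan(2514/799) ≈ 72.37°
pole (s+1): 1 + j2514 → |·| = √(1²+2514²) = √6320197 ≈ 2514, ∠ = arctan(2514/1) ≈ 89.98°
|L| = 20 · 2637.9 / 2514 ≈ 20.986
Gain = 20 log₁₀(20.986) ≈ 26.44 dB
∠L = 72.37° − 89.98° = -17.61°

26.4 dB, -17.6°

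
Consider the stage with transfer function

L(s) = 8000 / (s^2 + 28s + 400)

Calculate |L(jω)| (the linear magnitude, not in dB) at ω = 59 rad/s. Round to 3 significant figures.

2.29

At s = jω = j59:
quadratic: (j59)² + 28·j59 + 400 = -3081 + j1652 → |·| ≈ 3495.9, ∠ ≈ 151.80°
|L| = 8000 / 3495.9 ≈ 2.2884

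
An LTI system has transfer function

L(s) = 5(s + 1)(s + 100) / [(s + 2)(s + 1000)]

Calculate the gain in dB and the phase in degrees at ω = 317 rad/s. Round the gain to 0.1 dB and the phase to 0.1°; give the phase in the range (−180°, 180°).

At s = jω = j317:
zero (s+1): 1 + j317 → |·| = √(1²+317²) = √100490 ≈ 317, ∠ = arctan(317/1) ≈ 89.82°
zero (s+100): 100 + j317 → |·| = √(100²+317²) = √110489 ≈ 332.4, ∠ = arctan(317/100) ≈ 72.49°
pole (s+2): 2 + j317 → |·| = √(2²+317²) = √100493 ≈ 317.01, ∠ = arctan(317/2) ≈ 89.64°
pole (s+1000): 1000 + j317 → |·| = √(1000²+317²) = √1100489 ≈ 1049, ∠ = arctan(317/1000) ≈ 17.59°
|L| = 5 · 1.0537e+05 / 3.3254e+05 ≈ 1.5843
Gain = 20 log₁₀(1.5843) ≈ 4.00 dB
∠L = 162.31° − 107.23° = 55.08°

4.0 dB, 55.1°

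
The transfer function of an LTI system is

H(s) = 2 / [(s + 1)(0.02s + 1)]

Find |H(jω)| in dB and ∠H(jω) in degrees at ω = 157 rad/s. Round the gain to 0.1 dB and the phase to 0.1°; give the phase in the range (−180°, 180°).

-48.3 dB, -162.0°

At ω = 157 rad/s:
pole (1 + j157·1) = 1 + j157 → |·| ≈ 157, ∠ ≈ 89.64°
pole (1 + j157·0.02) = 1 + j3.14 → |·| ≈ 3.2954, ∠ ≈ 72.33°
|H| = 2 · 1 / (157 · 3.2954) ≈ 0.0038656
Gain = 20 log₁₀(0.0038656) ≈ -48.26 dB
∠H = (0°) − (89.64° + 72.33°) = -161.97°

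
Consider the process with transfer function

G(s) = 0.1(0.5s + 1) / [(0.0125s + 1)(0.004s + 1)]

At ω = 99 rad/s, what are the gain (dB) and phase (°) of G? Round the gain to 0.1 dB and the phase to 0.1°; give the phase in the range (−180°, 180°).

9.2 dB, 16.2°

At ω = 99 rad/s:
zero (1 + j99·0.5) = 1 + j49.5 → |·| ≈ 49.51, ∠ ≈ 88.84°
pole (1 + j99·0.0125) = 1 + j1.2375 → |·| ≈ 1.591, ∠ ≈ 51.06°
pole (1 + j99·0.004) = 1 + j0.396 → |·| ≈ 1.0756, ∠ ≈ 21.60°
|G| = 0.1 · 49.51 / (1.591 · 1.0756) ≈ 2.8932
Gain = 20 log₁₀(2.8932) ≈ 9.23 dB
∠G = (88.84°) − (51.06° + 21.60°) = 16.18°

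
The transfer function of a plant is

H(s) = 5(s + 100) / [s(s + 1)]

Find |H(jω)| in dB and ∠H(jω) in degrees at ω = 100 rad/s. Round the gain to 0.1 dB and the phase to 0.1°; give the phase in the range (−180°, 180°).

-23.0 dB, -134.4°

At s = jω = j100:
zero (s+100): 100 + j100 → |·| = √(100²+100²) = √20000 ≈ 141.42, ∠ = arctan(100/100) ≈ 45.00°
pole (s+1): 1 + j100 → |·| = √(1²+100²) = √10001 ≈ 100, ∠ = arctan(100/1) ≈ 89.43°
pole at origin: |s| = 100, ∠ = 90.00° (in denominator)
|H| = 5 · 141.42 / 10000 ≈ 0.07071
Gain = 20 log₁₀(0.07071) ≈ -23.01 dB
∠H = 45.00° − 179.43° = -134.43°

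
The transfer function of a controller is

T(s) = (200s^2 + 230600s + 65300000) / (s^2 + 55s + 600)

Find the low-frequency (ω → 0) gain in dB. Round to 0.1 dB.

100.7 dB

T(0) = 65300000 / 600 ≈ 1.0883e+05
20 log₁₀(1.0883e+05) ≈ 100.73 dB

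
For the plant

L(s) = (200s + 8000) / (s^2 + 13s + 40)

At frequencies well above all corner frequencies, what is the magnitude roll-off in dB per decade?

Each pole contributes −20 dB/decade at high frequency; each zero contributes +20 dB/decade.
Net: 1 zero(s) − 2 pole(s) → -20 dB/decade.

-20 dB/decade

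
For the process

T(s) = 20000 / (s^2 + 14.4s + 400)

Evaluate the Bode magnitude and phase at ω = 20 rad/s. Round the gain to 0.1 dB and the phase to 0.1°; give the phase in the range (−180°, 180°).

36.8 dB, -90.0°

At s = jω = j20:
quadratic: (j20)² + 14.4·j20 + 400 = 0 + j288 → |·| ≈ 288, ∠ ≈ 90.00°
|T| = 20000 / 288 ≈ 69.444
Gain = 20 log₁₀(69.444) ≈ 36.83 dB
∠T = 0.00° − 90.00° = -90.00°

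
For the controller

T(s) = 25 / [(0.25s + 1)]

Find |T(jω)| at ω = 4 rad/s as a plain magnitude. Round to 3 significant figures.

At ω = 4 rad/s:
pole (1 + j4·0.25) = 1 + j1 → |·| ≈ 1.4142, ∠ ≈ 45.00°
|T| = 25 · 1 / (1.4142) ≈ 17.678

17.7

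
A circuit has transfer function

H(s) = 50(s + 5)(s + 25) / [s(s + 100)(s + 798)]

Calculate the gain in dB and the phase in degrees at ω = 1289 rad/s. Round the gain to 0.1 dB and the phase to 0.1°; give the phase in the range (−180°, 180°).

-29.7 dB, -55.1°

At s = jω = j1289:
zero (s+5): 5 + j1289 → |·| = √(5²+1289²) = √1661546 ≈ 1289, ∠ = arctan(1289/5) ≈ 89.78°
zero (s+25): 25 + j1289 → |·| = √(25²+1289²) = √1662146 ≈ 1289.2, ∠ = arctan(1289/25) ≈ 88.89°
pole (s+100): 100 + j1289 → |·| = √(100²+1289²) = √1671521 ≈ 1292.9, ∠ = arctan(1289/100) ≈ 85.56°
pole (s+798): 798 + j1289 → |·| = √(798²+1289²) = √2298325 ≈ 1516, ∠ = arctan(1289/798) ≈ 58.24°
pole at origin: |s| = 1289, ∠ = 90.00° (in denominator)
|H| = 50 · 1.6618e+06 / 2.5265e+09 ≈ 0.032887
Gain = 20 log₁₀(0.032887) ≈ -29.66 dB
∠H = 178.67° − 233.80° = -55.13°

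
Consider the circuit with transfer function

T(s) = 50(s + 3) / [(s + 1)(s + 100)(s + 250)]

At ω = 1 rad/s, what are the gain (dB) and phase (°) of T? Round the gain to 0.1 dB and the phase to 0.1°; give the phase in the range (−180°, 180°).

-47.0 dB, -27.4°

At s = jω = j1:
zero (s+3): 3 + j1 → |·| = √(3²+1²) = √10 ≈ 3.1623, ∠ = arctan(1/3) ≈ 18.43°
pole (s+1): 1 + j1 → |·| = √(1²+1²) = √2 ≈ 1.4142, ∠ = arctan(1/1) ≈ 45.00°
pole (s+100): 100 + j1 → |·| = √(100²+1²) = √10001 ≈ 100, ∠ = arctan(1/100) ≈ 0.57°
pole (s+250): 250 + j1 → |·| = √(250²+1²) = √62501 ≈ 250, ∠ = arctan(1/250) ≈ 0.23°
|T| = 50 · 3.1623 / 35355 ≈ 0.0044722
Gain = 20 log₁₀(0.0044722) ≈ -46.99 dB
∠T = 18.43° − 45.80° = -27.37°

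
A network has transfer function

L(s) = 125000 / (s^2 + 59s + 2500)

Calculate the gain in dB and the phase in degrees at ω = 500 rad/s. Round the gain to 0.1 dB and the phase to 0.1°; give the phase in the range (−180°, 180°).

At s = jω = j500:
quadratic: (j500)² + 59·j500 + 2500 = -247500 + j29500 → |·| ≈ 2.4925e+05, ∠ ≈ 173.20°
|L| = 125000 / 2.4925e+05 ≈ 0.5015
Gain = 20 log₁₀(0.5015) ≈ -5.99 dB
∠L = 0.00° − 173.20° = -173.20°

-6.0 dB, -173.2°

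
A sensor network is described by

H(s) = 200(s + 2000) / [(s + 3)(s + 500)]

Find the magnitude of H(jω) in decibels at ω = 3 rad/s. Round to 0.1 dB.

At s = jω = j3:
zero (s+2000): 2000 + j3 → |·| = √(2000²+3²) = √4000009 ≈ 2000, ∠ = arctan(3/2000) ≈ 0.09°
pole (s+3): 3 + j3 → |·| = √(3²+3²) = √18 ≈ 4.2426, ∠ = arctan(3/3) ≈ 45.00°
pole (s+500): 500 + j3 → |·| = √(500²+3²) = √250009 ≈ 500.01, ∠ = arctan(3/500) ≈ 0.34°
|H| = 200 · 2000 / 2121.3 ≈ 188.56
Gain = 20 log₁₀(188.56) ≈ 45.51 dB

45.5 dB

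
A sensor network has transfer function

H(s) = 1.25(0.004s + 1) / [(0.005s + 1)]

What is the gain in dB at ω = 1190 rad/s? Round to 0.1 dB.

0.1 dB

At ω = 1190 rad/s:
zero (1 + j1190·0.004) = 1 + j4.76 → |·| ≈ 4.8639, ∠ ≈ 78.14°
pole (1 + j1190·0.005) = 1 + j5.95 → |·| ≈ 6.0334, ∠ ≈ 80.46°
|H| = 1.25 · 4.8639 / (6.0334) ≈ 1.0077
Gain = 20 log₁₀(1.0077) ≈ 0.07 dB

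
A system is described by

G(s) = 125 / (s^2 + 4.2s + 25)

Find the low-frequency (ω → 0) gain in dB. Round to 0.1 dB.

14.0 dB

G(0) = 125 / 25 = 5
20 log₁₀(5) ≈ 13.98 dB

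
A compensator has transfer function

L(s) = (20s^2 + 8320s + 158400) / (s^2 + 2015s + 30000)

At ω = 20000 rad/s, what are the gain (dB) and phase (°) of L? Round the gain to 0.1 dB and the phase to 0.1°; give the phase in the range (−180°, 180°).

Substitute s = j20000:
Numerator: 20(j20000)^2 + 8320(j20000) + 158400 = -7999841600 + j166400000
Denominator: (j20000)^2 + 2015(j20000) + 30000 = -399970000 + j40300000
|N| = √(7999841600² + 166400000²) ≈ 8.0016e+09, ∠N ≈ 178.81°
|D| = √(399970000² + 40300000²) ≈ 4.02e+08, ∠D ≈ 174.25°
|L| = 8.0016e+09 / 4.02e+08 ≈ 19.904
Gain = 20 log₁₀(19.904) ≈ 25.98 dB
∠L = 178.81° − 174.25° = 4.56°

26.0 dB, 4.6°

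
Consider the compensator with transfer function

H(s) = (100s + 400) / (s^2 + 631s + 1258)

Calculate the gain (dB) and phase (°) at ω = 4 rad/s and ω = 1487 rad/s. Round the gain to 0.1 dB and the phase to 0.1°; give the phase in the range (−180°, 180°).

ω = 4: -13.9 dB, -18.8°; ω = 1487: -24.2 dB, -67.1°

Substitute s = j4:
Numerator: 100(j4) + 400 = 400 + j400
Denominator: (j4)^2 + 631(j4) + 1258 = 1242 + j2524
|N| = √(400² + 400²) ≈ 565.69, ∠N ≈ 45.00°
|D| = √(1242² + 2524²) ≈ 2813, ∠D ≈ 63.80°
|H| = 565.69 / 2813 ≈ 0.2011
Gain = 20 log₁₀(0.2011) ≈ -13.93 dB
∠H = 45.00° − 63.80° = -18.80°

Substitute s = j1487:
Numerator: 100(j1487) + 400 = 400 + j148700
Denominator: (j1487)^2 + 631(j1487) + 1258 = -2209911 + j938297
|N| = √(400² + 148700²) ≈ 1.487e+05, ∠N ≈ 89.85°
|D| = √(2209911² + 938297²) ≈ 2.4009e+06, ∠D ≈ 156.99°
|H| = 1.487e+05 / 2.4009e+06 ≈ 0.061935
Gain = 20 log₁₀(0.061935) ≈ -24.16 dB
∠H = 89.85° − 156.99° = -67.14°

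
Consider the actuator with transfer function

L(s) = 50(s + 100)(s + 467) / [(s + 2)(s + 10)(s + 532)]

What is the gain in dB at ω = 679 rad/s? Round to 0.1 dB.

At s = jω = j679:
zero (s+100): 100 + j679 → |·| = √(100²+679²) = √471041 ≈ 686.32, ∠ = arctan(679/100) ≈ 81.62°
zero (s+467): 467 + j679 → |·| = √(467²+679²) = √679130 ≈ 824.09, ∠ = arctan(679/467) ≈ 55.48°
pole (s+2): 2 + j679 → |·| = √(2²+679²) = √461045 ≈ 679, ∠ = arctan(679/2) ≈ 89.83°
pole (s+10): 10 + j679 → |·| = √(10²+679²) = √461141 ≈ 679.07, ∠ = arctan(679/10) ≈ 89.16°
pole (s+532): 532 + j679 → |·| = √(532²+679²) = √744065 ≈ 862.59, ∠ = arctan(679/532) ≈ 51.92°
|L| = 50 · 5.6559e+05 / 3.9773e+08 ≈ 0.071102
Gain = 20 log₁₀(0.071102) ≈ -22.96 dB

-23.0 dB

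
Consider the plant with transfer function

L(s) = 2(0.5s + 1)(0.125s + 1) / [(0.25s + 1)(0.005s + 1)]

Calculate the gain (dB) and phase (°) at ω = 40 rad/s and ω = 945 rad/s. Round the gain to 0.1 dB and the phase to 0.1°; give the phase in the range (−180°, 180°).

At ω = 40 rad/s:
zero (1 + j40·0.5) = 1 + j20 → |·| ≈ 20.025, ∠ ≈ 87.14°
zero (1 + j40·0.125) = 1 + j5 → |·| ≈ 5.099, ∠ ≈ 78.69°
pole (1 + j40·0.25) = 1 + j10 → |·| ≈ 10.05, ∠ ≈ 84.29°
pole (1 + j40·0.005) = 1 + j0.2 → |·| ≈ 1.0198, ∠ ≈ 11.31°
|L| = 2 · 20.025 · 5.099 / (10.05 · 1.0198) ≈ 19.925
Gain = 20 log₁₀(19.925) ≈ 25.99 dB
∠L = (87.14° + 78.69°) − (84.29° + 11.31°) = 70.23°

At ω = 945 rad/s:
zero (1 + j945·0.5) = 1 + j472.5 → |·| ≈ 472.5, ∠ ≈ 89.88°
zero (1 + j945·0.125) = 1 + j118.125 → |·| ≈ 118.13, ∠ ≈ 89.51°
pole (1 + j945·0.25) = 1 + j236.25 → |·| ≈ 236.25, ∠ ≈ 89.76°
pole (1 + j945·0.005) = 1 + j4.725 → |·| ≈ 4.8297, ∠ ≈ 78.05°
|L| = 2 · 472.5 · 118.13 / (236.25 · 4.8297) ≈ 97.836
Gain = 20 log₁₀(97.836) ≈ 39.81 dB
∠L = (89.88° + 89.51°) − (89.76° + 78.05°) = 11.58°

ω = 40: 26.0 dB, 70.2°; ω = 945: 39.8 dB, 11.6°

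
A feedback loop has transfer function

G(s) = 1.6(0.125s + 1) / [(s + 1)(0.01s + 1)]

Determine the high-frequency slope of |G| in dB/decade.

-20 dB/decade

Each pole contributes −20 dB/decade at high frequency; each zero contributes +20 dB/decade.
Net: 1 zero(s) − 2 pole(s) → -20 dB/decade.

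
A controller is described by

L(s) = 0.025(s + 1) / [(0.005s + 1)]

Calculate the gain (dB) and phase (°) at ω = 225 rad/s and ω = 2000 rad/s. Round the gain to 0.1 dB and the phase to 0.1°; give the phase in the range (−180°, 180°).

ω = 225: 11.5 dB, 41.4°; ω = 2000: 13.9 dB, 5.7°

At ω = 225 rad/s:
zero (1 + j225·1) = 1 + j225 → |·| ≈ 225, ∠ ≈ 89.75°
pole (1 + j225·0.005) = 1 + j1.125 → |·| ≈ 1.5052, ∠ ≈ 48.37°
|L| = 0.025 · 225 / (1.5052) ≈ 3.737
Gain = 20 log₁₀(3.737) ≈ 11.45 dB
∠L = (89.75°) − (48.37°) = 41.38°

At ω = 2000 rad/s:
zero (1 + j2000·1) = 1 + j2000 → |·| ≈ 2000, ∠ ≈ 89.97°
pole (1 + j2000·0.005) = 1 + j10 → |·| ≈ 10.05, ∠ ≈ 84.29°
|L| = 0.025 · 2000 / (10.05) ≈ 4.9751
Gain = 20 log₁₀(4.9751) ≈ 13.94 dB
∠L = (89.97°) − (84.29°) = 5.68°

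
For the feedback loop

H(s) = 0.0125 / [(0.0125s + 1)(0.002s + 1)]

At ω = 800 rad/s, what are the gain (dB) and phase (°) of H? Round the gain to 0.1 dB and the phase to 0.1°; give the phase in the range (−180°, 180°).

At ω = 800 rad/s:
pole (1 + j800·0.0125) = 1 + j10 → |·| ≈ 10.05, ∠ ≈ 84.29°
pole (1 + j800·0.002) = 1 + j1.6 → |·| ≈ 1.8868, ∠ ≈ 57.99°
|H| = 0.0125 · 1 / (10.05 · 1.8868) ≈ 0.0006592
Gain = 20 log₁₀(0.0006592) ≈ -63.62 dB
∠H = (0°) − (84.29° + 57.99°) = -142.28°

-63.6 dB, -142.3°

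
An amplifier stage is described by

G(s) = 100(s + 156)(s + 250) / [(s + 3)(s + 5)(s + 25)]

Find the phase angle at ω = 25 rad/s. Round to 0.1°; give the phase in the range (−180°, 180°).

168.0°

At s = jω = j25:
zero (s+156): 156 + j25 → |·| = √(156²+25²) = √24961 ≈ 157.99, ∠ = arctan(25/156) ≈ 9.10°
zero (s+250): 250 + j25 → |·| = √(250²+25²) = √63125 ≈ 251.25, ∠ = arctan(25/250) ≈ 5.71°
pole (s+3): 3 + j25 → |·| = √(3²+25²) = √634 ≈ 25.179, ∠ = arctan(25/3) ≈ 83.16°
pole (s+5): 5 + j25 → |·| = √(5²+25²) = √650 ≈ 25.495, ∠ = arctan(25/5) ≈ 78.69°
pole (s+25): 25 + j25 → |·| = √(25²+25²) = √1250 ≈ 35.355, ∠ = arctan(25/25) ≈ 45.00°
∠G = 14.81° − 206.85° = -192.04° ≡ 167.96° (principal value)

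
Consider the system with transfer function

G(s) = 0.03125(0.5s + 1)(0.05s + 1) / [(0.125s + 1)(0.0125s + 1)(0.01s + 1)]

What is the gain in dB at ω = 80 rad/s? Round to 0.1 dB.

At ω = 80 rad/s:
zero (1 + j80·0.5) = 1 + j40 → |·| ≈ 40.012, ∠ ≈ 88.57°
zero (1 + j80·0.05) = 1 + j4 → |·| ≈ 4.1231, ∠ ≈ 75.96°
pole (1 + j80·0.125) = 1 + j10 → |·| ≈ 10.05, ∠ ≈ 84.29°
pole (1 + j80·0.0125) = 1 + j1 → |·| ≈ 1.4142, ∠ ≈ 45.00°
pole (1 + j80·0.01) = 1 + j0.8 → |·| ≈ 1.2806, ∠ ≈ 38.66°
|G| = 0.03125 · 40.012 · 4.1231 / (10.05 · 1.4142 · 1.2806) ≈ 0.28325
Gain = 20 log₁₀(0.28325) ≈ -10.96 dB

-11.0 dB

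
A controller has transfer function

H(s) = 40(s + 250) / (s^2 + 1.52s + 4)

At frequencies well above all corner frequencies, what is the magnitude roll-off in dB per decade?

Each pole contributes −20 dB/decade at high frequency; each zero contributes +20 dB/decade.
Net: 1 zero(s) − 2 pole(s) → -20 dB/decade.

-20 dB/decade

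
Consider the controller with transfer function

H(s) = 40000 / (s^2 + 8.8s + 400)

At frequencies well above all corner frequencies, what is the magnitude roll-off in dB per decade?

Each pole contributes −20 dB/decade at high frequency; each zero contributes +20 dB/decade.
Net: 0 zero(s) − 2 pole(s) → -40 dB/decade.

-40 dB/decade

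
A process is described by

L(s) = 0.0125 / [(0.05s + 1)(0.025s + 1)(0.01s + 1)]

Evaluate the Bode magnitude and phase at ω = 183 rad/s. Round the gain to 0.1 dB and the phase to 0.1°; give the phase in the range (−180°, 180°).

-77.1 dB, 137.2°

At ω = 183 rad/s:
pole (1 + j183·0.05) = 1 + j9.15 → |·| ≈ 9.2045, ∠ ≈ 83.76°
pole (1 + j183·0.025) = 1 + j4.575 → |·| ≈ 4.683, ∠ ≈ 77.67°
pole (1 + j183·0.01) = 1 + j1.83 → |·| ≈ 2.0854, ∠ ≈ 61.35°
|L| = 0.0125 · 1 / (9.2045 · 4.683 · 2.0854) ≈ 0.00013906
Gain = 20 log₁₀(0.00013906) ≈ -77.14 dB
∠L = (0°) − (83.76° + 77.67° + 61.35°) = -222.78° ≡ 137.22° (principal value)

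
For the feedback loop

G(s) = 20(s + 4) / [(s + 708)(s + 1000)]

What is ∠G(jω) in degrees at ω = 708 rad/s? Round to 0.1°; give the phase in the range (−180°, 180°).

At s = jω = j708:
zero (s+4): 4 + j708 → |·| = √(4²+708²) = √501280 ≈ 708.01, ∠ = arctan(708/4) ≈ 89.68°
pole (s+708): 708 + j708 → |·| = √(708²+708²) = √1002528 ≈ 1001.3, ∠ = arctan(708/708) ≈ 45.00°
pole (s+1000): 1000 + j708 → |·| = √(1000²+708²) = √1501264 ≈ 1225.3, ∠ = arctan(708/1000) ≈ 35.30°
∠G = 89.68° − 80.30° = 9.38°

9.4°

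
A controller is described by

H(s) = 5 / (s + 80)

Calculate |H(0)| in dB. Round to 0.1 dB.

-24.1 dB

H(0) = 5 / (80) = 0.0625
20 log₁₀(0.0625) ≈ -24.08 dB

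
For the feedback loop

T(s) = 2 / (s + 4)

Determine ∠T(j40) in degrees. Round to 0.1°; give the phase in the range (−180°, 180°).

At s = jω = j40:
pole (s+4): 4 + j40 → |·| = √(4²+40²) = √1616 ≈ 40.2, ∠ = arctan(40/4) ≈ 84.29°
∠T = 0.00° − 84.29° = -84.29°

-84.3°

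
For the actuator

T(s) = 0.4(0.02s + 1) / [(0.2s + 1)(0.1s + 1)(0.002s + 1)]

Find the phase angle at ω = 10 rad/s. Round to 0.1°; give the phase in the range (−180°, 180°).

-98.3°

At ω = 10 rad/s:
zero (1 + j10·0.02) = 1 + j0.2 → |·| ≈ 1.0198, ∠ ≈ 11.31°
pole (1 + j10·0.2) = 1 + j2 → |·| ≈ 2.2361, ∠ ≈ 63.43°
pole (1 + j10·0.1) = 1 + j1 → |·| ≈ 1.4142, ∠ ≈ 45.00°
pole (1 + j10·0.002) = 1 + j0.02 → |·| ≈ 1.0002, ∠ ≈ 1.15°
∠T = (11.31°) − (63.43° + 45.00° + 1.15°) = -98.27°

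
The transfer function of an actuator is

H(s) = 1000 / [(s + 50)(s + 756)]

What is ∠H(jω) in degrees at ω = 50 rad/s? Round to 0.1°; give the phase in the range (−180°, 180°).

At s = jω = j50:
pole (s+50): 50 + j50 → |·| = √(50²+50²) = √5000 ≈ 70.711, ∠ = arctan(50/50) ≈ 45.00°
pole (s+756): 756 + j50 → |·| = √(756²+50²) = √574036 ≈ 757.65, ∠ = arctan(50/756) ≈ 3.78°
∠H = 0.00° − 48.78° = -48.78°

-48.8°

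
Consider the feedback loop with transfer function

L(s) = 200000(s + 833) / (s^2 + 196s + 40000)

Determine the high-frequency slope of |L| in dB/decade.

-20 dB/decade

Each pole contributes −20 dB/decade at high frequency; each zero contributes +20 dB/decade.
Net: 1 zero(s) − 2 pole(s) → -20 dB/decade.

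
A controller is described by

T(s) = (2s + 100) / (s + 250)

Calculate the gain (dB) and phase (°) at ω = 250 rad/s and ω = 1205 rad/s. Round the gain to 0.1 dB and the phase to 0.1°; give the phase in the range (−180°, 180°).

ω = 250: 3.2 dB, 33.7°; ω = 1205: 5.8 dB, 9.3°

Substitute s = j250:
Numerator: 2(j250) + 100 = 100 + j500
Denominator: (j250) + 250 = 250 + j250
|N| = √(100² + 500²) ≈ 509.9, ∠N ≈ 78.69°
|D| = √(250² + 250²) ≈ 353.55, ∠D ≈ 45.00°
|T| = 509.9 / 353.55 ≈ 1.4422
Gain = 20 log₁₀(1.4422) ≈ 3.18 dB
∠T = 78.69° − 45.00° = 33.69°

Substitute s = j1205:
Numerator: 2(j1205) + 100 = 100 + j2410
Denominator: (j1205) + 250 = 250 + j1205
|N| = √(100² + 2410²) ≈ 2412.1, ∠N ≈ 87.62°
|D| = √(250² + 1205²) ≈ 1230.7, ∠D ≈ 78.28°
|T| = 2412.1 / 1230.7 ≈ 1.9599
Gain = 20 log₁₀(1.9599) ≈ 5.84 dB
∠T = 87.62° − 78.28° = 9.34°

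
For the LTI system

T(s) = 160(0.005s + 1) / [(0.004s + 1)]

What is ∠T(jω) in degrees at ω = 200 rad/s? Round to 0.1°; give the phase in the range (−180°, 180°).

6.3°

At ω = 200 rad/s:
zero (1 + j200·0.005) = 1 + j1 → |·| ≈ 1.4142, ∠ ≈ 45.00°
pole (1 + j200·0.004) = 1 + j0.8 → |·| ≈ 1.2806, ∠ ≈ 38.66°
∠T = (45.00°) − (38.66°) = 6.34°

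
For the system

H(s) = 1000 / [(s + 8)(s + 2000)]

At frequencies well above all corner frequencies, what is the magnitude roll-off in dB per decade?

-40 dB/decade

Each pole contributes −20 dB/decade at high frequency; each zero contributes +20 dB/decade.
Net: 0 zero(s) − 2 pole(s) → -40 dB/decade.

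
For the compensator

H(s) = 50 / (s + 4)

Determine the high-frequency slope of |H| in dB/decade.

-20 dB/decade

Each pole contributes −20 dB/decade at high frequency; each zero contributes +20 dB/decade.
Net: 0 zero(s) − 1 pole(s) → -20 dB/decade.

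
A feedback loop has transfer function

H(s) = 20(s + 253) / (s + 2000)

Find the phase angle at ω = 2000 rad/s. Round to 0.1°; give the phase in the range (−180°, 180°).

37.8°

At s = jω = j2000:
zero (s+253): 253 + j2000 → |·| = √(253²+2000²) = √4064009 ≈ 2015.9, ∠ = arctan(2000/253) ≈ 82.79°
pole (s+2000): 2000 + j2000 → |·| = √(2000²+2000²) = √8000000 ≈ 2828.4, ∠ = arctan(2000/2000) ≈ 45.00°
∠H = 82.79° − 45.00° = 37.79°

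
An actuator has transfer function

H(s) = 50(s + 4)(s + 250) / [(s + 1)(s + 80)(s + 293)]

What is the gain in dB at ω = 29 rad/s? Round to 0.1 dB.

-5.9 dB

At s = jω = j29:
zero (s+4): 4 + j29 → |·| = √(4²+29²) = √857 ≈ 29.275, ∠ = arctan(29/4) ≈ 82.15°
zero (s+250): 250 + j29 → |·| = √(250²+29²) = √63341 ≈ 251.68, ∠ = arctan(29/250) ≈ 6.62°
pole (s+1): 1 + j29 → |·| = √(1²+29²) = √842 ≈ 29.017, ∠ = arctan(29/1) ≈ 88.03°
pole (s+80): 80 + j29 → |·| = √(80²+29²) = √7241 ≈ 85.094, ∠ = arctan(29/80) ≈ 19.93°
pole (s+293): 293 + j29 → |·| = √(293²+29²) = √86690 ≈ 294.43, ∠ = arctan(29/293) ≈ 5.65°
|H| = 50 · 7367.9 / 7.27e+05 ≈ 0.50673
Gain = 20 log₁₀(0.50673) ≈ -5.90 dB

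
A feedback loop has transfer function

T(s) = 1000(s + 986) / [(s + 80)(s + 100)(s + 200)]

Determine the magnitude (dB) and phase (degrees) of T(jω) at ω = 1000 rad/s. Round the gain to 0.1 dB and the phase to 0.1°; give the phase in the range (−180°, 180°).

At s = jω = j1000:
zero (s+986): 986 + j1000 → |·| = √(986²+1000²) = √1972196 ≈ 1404.3, ∠ = arctan(1000/986) ≈ 45.40°
pole (s+80): 80 + j1000 → |·| = √(80²+1000²) = √1006400 ≈ 1003.2, ∠ = arctan(1000/80) ≈ 85.43°
pole (s+100): 100 + j1000 → |·| = √(100²+1000²) = √1010000 ≈ 1005, ∠ = arctan(1000/100) ≈ 84.29°
pole (s+200): 200 + j1000 → |·| = √(200²+1000²) = √1040000 ≈ 1019.8, ∠ = arctan(1000/200) ≈ 78.69°
|T| = 1000 · 1404.3 / 1.0282e+09 ≈ 0.0013658
Gain = 20 log₁₀(0.0013658) ≈ -57.29 dB
∠T = 45.40° − 248.41° = -203.01° ≡ 156.99° (principal value)

-57.3 dB, 157.0°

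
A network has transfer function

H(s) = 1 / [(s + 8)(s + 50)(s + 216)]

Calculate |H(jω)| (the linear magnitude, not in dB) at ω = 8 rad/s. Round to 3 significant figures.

8.08e-06

At s = jω = j8:
pole (s+8): 8 + j8 → |·| = √(8²+8²) = √128 ≈ 11.314, ∠ = arctan(8/8) ≈ 45.00°
pole (s+50): 50 + j8 → |·| = √(50²+8²) = √2564 ≈ 50.636, ∠ = arctan(8/50) ≈ 9.09°
pole (s+216): 216 + j8 → |·| = √(216²+8²) = √46720 ≈ 216.15, ∠ = arctan(8/216) ≈ 2.12°
|H| = 1 / 1.2383e+05 ≈ 8.0756e-06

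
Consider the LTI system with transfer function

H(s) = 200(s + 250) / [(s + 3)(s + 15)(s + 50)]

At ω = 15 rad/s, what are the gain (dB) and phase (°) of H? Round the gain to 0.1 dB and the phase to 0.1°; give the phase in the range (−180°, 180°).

9.4 dB, -137.0°

At s = jω = j15:
zero (s+250): 250 + j15 → |·| = √(250²+15²) = √62725 ≈ 250.45, ∠ = arctan(15/250) ≈ 3.43°
pole (s+3): 3 + j15 → |·| = √(3²+15²) = √234 ≈ 15.297, ∠ = arctan(15/3) ≈ 78.69°
pole (s+15): 15 + j15 → |·| = √(15²+15²) = √450 ≈ 21.213, ∠ = arctan(15/15) ≈ 45.00°
pole (s+50): 50 + j15 → |·| = √(50²+15²) = √2725 ≈ 52.202, ∠ = arctan(15/50) ≈ 16.70°
|H| = 200 · 250.45 / 16939 ≈ 2.9571
Gain = 20 log₁₀(2.9571) ≈ 9.42 dB
∠H = 3.43° − 140.39° = -136.96°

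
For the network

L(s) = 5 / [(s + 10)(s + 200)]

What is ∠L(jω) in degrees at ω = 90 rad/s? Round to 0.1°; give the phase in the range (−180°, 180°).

-107.9°

At s = jω = j90:
pole (s+10): 10 + j90 → |·| = √(10²+90²) = √8200 ≈ 90.554, ∠ = arctan(90/10) ≈ 83.66°
pole (s+200): 200 + j90 → |·| = √(200²+90²) = √48100 ≈ 219.32, ∠ = arctan(90/200) ≈ 24.23°
∠L = 0.00° − 107.89° = -107.89°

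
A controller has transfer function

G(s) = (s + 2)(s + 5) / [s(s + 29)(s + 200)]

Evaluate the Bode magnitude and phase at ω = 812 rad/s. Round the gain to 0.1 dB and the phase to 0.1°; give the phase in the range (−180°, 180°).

-58.5 dB, -74.6°

At s = jω = j812:
zero (s+2): 2 + j812 → |·| = √(2²+812²) = √659348 ≈ 812, ∠ = arctan(812/2) ≈ 89.86°
zero (s+5): 5 + j812 → |·| = √(5²+812²) = √659369 ≈ 812.02, ∠ = arctan(812/5) ≈ 89.65°
pole (s+29): 29 + j812 → |·| = √(29²+812²) = √660185 ≈ 812.52, ∠ = arctan(812/29) ≈ 87.95°
pole (s+200): 200 + j812 → |·| = √(200²+812²) = √699344 ≈ 836.27, ∠ = arctan(812/200) ≈ 76.16°
pole at origin: |s| = 812, ∠ = 90.00° (in denominator)
|G| = 1 · 6.5936e+05 / 5.5174e+08 ≈ 0.0011951
Gain = 20 log₁₀(0.0011951) ≈ -58.45 dB
∠G = 179.51° − 254.11° = -74.60°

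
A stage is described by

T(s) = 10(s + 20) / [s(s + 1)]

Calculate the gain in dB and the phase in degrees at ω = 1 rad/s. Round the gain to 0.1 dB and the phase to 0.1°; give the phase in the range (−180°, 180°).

43.0 dB, -132.1°

At s = jω = j1:
zero (s+20): 20 + j1 → |·| = √(20²+1²) = √401 ≈ 20.025, ∠ = arctan(1/20) ≈ 2.86°
pole (s+1): 1 + j1 → |·| = √(1²+1²) = √2 ≈ 1.4142, ∠ = arctan(1/1) ≈ 45.00°
pole at origin: |s| = 1, ∠ = 90.00° (in denominator)
|T| = 10 · 20.025 / 1.4142 ≈ 141.6
Gain = 20 log₁₀(141.6) ≈ 43.02 dB
∠T = 2.86° − 135.00° = -132.14°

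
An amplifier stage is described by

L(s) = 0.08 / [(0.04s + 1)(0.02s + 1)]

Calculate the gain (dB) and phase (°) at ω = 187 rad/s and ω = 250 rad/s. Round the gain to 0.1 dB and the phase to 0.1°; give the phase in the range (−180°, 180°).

ω = 187: -51.3 dB, -157.4°; ω = 250: -56.1 dB, -163.0°

At ω = 187 rad/s:
pole (1 + j187·0.04) = 1 + j7.48 → |·| ≈ 7.5465, ∠ ≈ 82.39°
pole (1 + j187·0.02) = 1 + j3.74 → |·| ≈ 3.8714, ∠ ≈ 75.03°
|L| = 0.08 · 1 / (7.5465 · 3.8714) ≈ 0.0027383
Gain = 20 log₁₀(0.0027383) ≈ -51.25 dB
∠L = (0°) − (82.39° + 75.03°) = -157.42°

At ω = 250 rad/s:
pole (1 + j250·0.04) = 1 + j10 → |·| ≈ 10.05, ∠ ≈ 84.29°
pole (1 + j250·0.02) = 1 + j5 → |·| ≈ 5.099, ∠ ≈ 78.69°
|L| = 0.08 · 1 / (10.05 · 5.099) ≈ 0.0015611
Gain = 20 log₁₀(0.0015611) ≈ -56.13 dB
∠L = (0°) − (84.29° + 78.69°) = -162.98°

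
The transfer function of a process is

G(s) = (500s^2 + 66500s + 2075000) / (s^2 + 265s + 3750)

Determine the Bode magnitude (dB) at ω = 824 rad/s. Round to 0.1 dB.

53.7 dB

Substitute s = j824:
Numerator: 500(j824)^2 + 66500(j824) + 2075000 = -337413000 + j54796000
Denominator: (j824)^2 + 265(j824) + 3750 = -675226 + j218360
|N| = √(337413000² + 54796000²) ≈ 3.4183e+08, ∠N ≈ 170.78°
|D| = √(675226² + 218360²) ≈ 7.0966e+05, ∠D ≈ 162.08°
|G| = 3.4183e+08 / 7.0966e+05 ≈ 481.68
Gain = 20 log₁₀(481.68) ≈ 53.66 dB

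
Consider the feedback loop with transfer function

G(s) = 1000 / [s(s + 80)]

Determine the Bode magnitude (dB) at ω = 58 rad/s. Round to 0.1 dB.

At s = jω = j58:
pole (s+80): 80 + j58 → |·| = √(80²+58²) = √9764 ≈ 98.813, ∠ = arctan(58/80) ≈ 35.94°
pole at origin: |s| = 58, ∠ = 90.00° (in denominator)
|G| = 1000 / 5731.2 ≈ 0.17448
Gain = 20 log₁₀(0.17448) ≈ -15.17 dB

-15.2 dB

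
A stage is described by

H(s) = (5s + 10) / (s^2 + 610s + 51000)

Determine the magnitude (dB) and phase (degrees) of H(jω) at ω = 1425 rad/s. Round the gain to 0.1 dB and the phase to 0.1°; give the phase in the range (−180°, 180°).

Substitute s = j1425:
Numerator: 5(j1425) + 10 = 10 + j7125
Denominator: (j1425)^2 + 610(j1425) + 51000 = -1979625 + j869250
|N| = √(10² + 7125²) ≈ 7125, ∠N ≈ 89.92°
|D| = √(1979625² + 869250²) ≈ 2.1621e+06, ∠D ≈ 156.29°
|H| = 7125 / 2.1621e+06 ≈ 0.0032954
Gain = 20 log₁₀(0.0032954) ≈ -49.64 dB
∠H = 89.92° − 156.29° = -66.37°

-49.6 dB, -66.4°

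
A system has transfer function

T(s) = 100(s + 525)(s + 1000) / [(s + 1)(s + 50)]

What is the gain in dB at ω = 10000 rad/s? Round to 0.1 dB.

At s = jω = j10000:
zero (s+525): 525 + j10000 → |·| = √(525²+10000²) = √100275625 ≈ 10014, ∠ = arctan(10000/525) ≈ 86.99°
zero (s+1000): 1000 + j10000 → |·| = √(1000²+10000²) = √101000000 ≈ 10050, ∠ = arctan(10000/1000) ≈ 84.29°
pole (s+1): 1 + j10000 → |·| = √(1²+10000²) = √100000001 ≈ 10000, ∠ = arctan(10000/1) ≈ 89.99°
pole (s+50): 50 + j10000 → |·| = √(50²+10000²) = √100002500 ≈ 10000, ∠ = arctan(10000/50) ≈ 89.71°
|T| = 100 · 1.0064e+08 / 1e+08 ≈ 100.64
Gain = 20 log₁₀(100.64) ≈ 40.06 dB

40.1 dB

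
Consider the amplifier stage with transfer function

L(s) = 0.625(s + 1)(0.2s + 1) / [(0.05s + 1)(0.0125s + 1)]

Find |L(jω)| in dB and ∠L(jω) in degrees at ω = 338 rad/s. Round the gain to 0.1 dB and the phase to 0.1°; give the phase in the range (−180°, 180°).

45.8 dB, 15.7°

At ω = 338 rad/s:
zero (1 + j338·1) = 1 + j338 → |·| ≈ 338, ∠ ≈ 89.83°
zero (1 + j338·0.2) = 1 + j67.6 → |·| ≈ 67.607, ∠ ≈ 89.15°
pole (1 + j338·0.05) = 1 + j16.9 → |·| ≈ 16.93, ∠ ≈ 86.61°
pole (1 + j338·0.0125) = 1 + j4.225 → |·| ≈ 4.3417, ∠ ≈ 76.68°
|L| = 0.625 · 338 · 67.607 / (16.93 · 4.3417) ≈ 194.3
Gain = 20 log₁₀(194.3) ≈ 45.77 dB
∠L = (89.83° + 89.15°) − (86.61° + 76.68°) = 15.69°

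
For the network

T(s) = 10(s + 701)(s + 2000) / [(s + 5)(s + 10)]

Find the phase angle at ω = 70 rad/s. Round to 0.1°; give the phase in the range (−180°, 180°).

-160.1°

At s = jω = j70:
zero (s+701): 701 + j70 → |·| = √(701²+70²) = √496301 ≈ 704.49, ∠ = arctan(70/701) ≈ 5.70°
zero (s+2000): 2000 + j70 → |·| = √(2000²+70²) = √4004900 ≈ 2001.2, ∠ = arctan(70/2000) ≈ 2.00°
pole (s+5): 5 + j70 → |·| = √(5²+70²) = √4925 ≈ 70.178, ∠ = arctan(70/5) ≈ 85.91°
pole (s+10): 10 + j70 → |·| = √(10²+70²) = √5000 ≈ 70.711, ∠ = arctan(70/10) ≈ 81.87°
∠T = 7.70° − 167.78° = -160.08°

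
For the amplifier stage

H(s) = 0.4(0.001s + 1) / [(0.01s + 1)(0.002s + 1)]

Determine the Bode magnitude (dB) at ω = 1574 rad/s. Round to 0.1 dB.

At ω = 1574 rad/s:
zero (1 + j1574·0.001) = 1 + j1.574 → |·| ≈ 1.8648, ∠ ≈ 57.57°
pole (1 + j1574·0.01) = 1 + j15.74 → |·| ≈ 15.772, ∠ ≈ 86.36°
pole (1 + j1574·0.002) = 1 + j3.148 → |·| ≈ 3.303, ∠ ≈ 72.38°
|H| = 0.4 · 1.8648 / (15.772 · 3.303) ≈ 0.014318
Gain = 20 log₁₀(0.014318) ≈ -36.88 dB

-36.9 dB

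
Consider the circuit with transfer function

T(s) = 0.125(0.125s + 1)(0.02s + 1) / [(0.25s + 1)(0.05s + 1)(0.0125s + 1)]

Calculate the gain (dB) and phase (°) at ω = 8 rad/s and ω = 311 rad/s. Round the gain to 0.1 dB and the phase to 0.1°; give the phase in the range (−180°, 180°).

ω = 8: -22.6 dB, -36.9°; ω = 311: -44.0 dB, -81.8°

At ω = 8 rad/s:
zero (1 + j8·0.125) = 1 + j1 → |·| ≈ 1.4142, ∠ ≈ 45.00°
zero (1 + j8·0.02) = 1 + j0.16 → |·| ≈ 1.0127, ∠ ≈ 9.09°
pole (1 + j8·0.25) = 1 + j2 → |·| ≈ 2.2361, ∠ ≈ 63.43°
pole (1 + j8·0.05) = 1 + j0.4 → |·| ≈ 1.077, ∠ ≈ 21.80°
pole (1 + j8·0.0125) = 1 + j0.1 → |·| ≈ 1.005, ∠ ≈ 5.71°
|T| = 0.125 · 1.4142 · 1.0127 / (2.2361 · 1.077 · 1.005) ≈ 0.073965
Gain = 20 log₁₀(0.073965) ≈ -22.62 dB
∠T = (45.00° + 9.09°) − (63.43° + 21.80° + 5.71°) = -36.85°

At ω = 311 rad/s:
zero (1 + j311·0.125) = 1 + j38.875 → |·| ≈ 38.888, ∠ ≈ 88.53°
zero (1 + j311·0.02) = 1 + j6.22 → |·| ≈ 6.2999, ∠ ≈ 80.87°
pole (1 + j311·0.25) = 1 + j77.75 → |·| ≈ 77.756, ∠ ≈ 89.26°
pole (1 + j311·0.05) = 1 + j15.55 → |·| ≈ 15.582, ∠ ≈ 86.32°
pole (1 + j311·0.0125) = 1 + j3.8875 → |·| ≈ 4.0141, ∠ ≈ 75.57°
|T| = 0.125 · 38.888 · 6.2999 / (77.756 · 15.582 · 4.0141) ≈ 0.0062967
Gain = 20 log₁₀(0.0062967) ≈ -44.02 dB
∠T = (88.53° + 80.87°) − (89.26° + 86.32° + 75.57°) = -81.75°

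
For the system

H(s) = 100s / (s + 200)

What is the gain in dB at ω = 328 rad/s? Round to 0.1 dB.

38.6 dB

At s = jω = j328:
zero at origin: s = j328 → |·| = 328, ∠ = 90.00°
pole (s+200): 200 + j328 → |·| = √(200²+328²) = √147584 ≈ 384.17, ∠ = arctan(328/200) ≈ 58.63°
|H| = 100 · 328 / 384.17 ≈ 85.379
Gain = 20 log₁₀(85.379) ≈ 38.63 dB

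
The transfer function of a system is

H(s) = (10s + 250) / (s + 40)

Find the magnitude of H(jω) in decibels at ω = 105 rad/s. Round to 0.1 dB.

Substitute s = j105:
Numerator: 10(j105) + 250 = 250 + j1050
Denominator: (j105) + 40 = 40 + j105
|N| = √(250² + 1050²) ≈ 1079.4, ∠N ≈ 76.61°
|D| = √(40² + 105²) ≈ 112.36, ∠D ≈ 69.15°
|H| = 1079.4 / 112.36 ≈ 9.6066
Gain = 20 log₁₀(9.6066) ≈ 19.65 dB

19.7 dB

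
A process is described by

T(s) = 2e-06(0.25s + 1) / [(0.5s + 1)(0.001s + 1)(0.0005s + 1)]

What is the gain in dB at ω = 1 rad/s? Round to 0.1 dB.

-114.7 dB

At ω = 1 rad/s:
zero (1 + j1·0.25) = 1 + j0.25 → |·| ≈ 1.0308, ∠ ≈ 14.04°
pole (1 + j1·0.5) = 1 + j0.5 → |·| ≈ 1.118, ∠ ≈ 26.57°
pole (1 + j1·0.001) = 1 + j0.001 → |·| ≈ 1, ∠ ≈ 0.06°
pole (1 + j1·0.0005) = 1 + j0.0005 → |·| ≈ 1, ∠ ≈ 0.03°
|T| = 2e-06 · 1.0308 / (1.118 · 1 · 1) ≈ 1.844e-06
Gain = 20 log₁₀(1.844e-06) ≈ -114.68 dB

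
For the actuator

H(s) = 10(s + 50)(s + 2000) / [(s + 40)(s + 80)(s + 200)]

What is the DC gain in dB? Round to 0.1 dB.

H(0) = 10·50·2000 / (40·80·200) = 1.5625
20 log₁₀(1.5625) ≈ 3.88 dB

3.9 dB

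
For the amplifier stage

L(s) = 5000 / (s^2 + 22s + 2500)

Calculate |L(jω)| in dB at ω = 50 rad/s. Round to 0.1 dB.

At s = jω = j50:
quadratic: (j50)² + 22·j50 + 2500 = 0 + j1100 → |·| ≈ 1100, ∠ ≈ 90.00°
|L| = 5000 / 1100 ≈ 4.5455
Gain = 20 log₁₀(4.5455) ≈ 13.15 dB

13.2 dB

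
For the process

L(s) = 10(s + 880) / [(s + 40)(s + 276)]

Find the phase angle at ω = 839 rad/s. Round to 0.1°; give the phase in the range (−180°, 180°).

At s = jω = j839:
zero (s+880): 880 + j839 → |·| = √(880²+839²) = √1478321 ≈ 1215.9, ∠ = arctan(839/880) ≈ 43.63°
pole (s+40): 40 + j839 → |·| = √(40²+839²) = √705521 ≈ 839.95, ∠ = arctan(839/40) ≈ 87.27°
pole (s+276): 276 + j839 → |·| = √(276²+839²) = √780097 ≈ 883.23, ∠ = arctan(839/276) ≈ 71.79°
∠L = 43.63° − 159.06° = -115.43°

-115.4°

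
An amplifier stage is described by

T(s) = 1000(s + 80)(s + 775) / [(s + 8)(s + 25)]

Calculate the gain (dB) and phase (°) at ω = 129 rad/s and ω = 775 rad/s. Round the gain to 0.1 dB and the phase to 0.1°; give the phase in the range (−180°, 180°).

At s = jω = j129:
zero (s+80): 80 + j129 → |·| = √(80²+129²) = √23041 ≈ 151.79, ∠ = arctan(129/80) ≈ 58.19°
zero (s+775): 775 + j129 → |·| = √(775²+129²) = √617266 ≈ 785.66, ∠ = arctan(129/775) ≈ 9.45°
pole (s+8): 8 + j129 → |·| = √(8²+129²) = √16705 ≈ 129.25, ∠ = arctan(129/8) ≈ 86.45°
pole (s+25): 25 + j129 → |·| = √(25²+129²) = √17266 ≈ 131.4, ∠ = arctan(129/25) ≈ 79.03°
|T| = 1000 · 1.1926e+05 / 16983 ≈ 7022.3
Gain = 20 log₁₀(7022.3) ≈ 76.93 dB
∠T = 67.64° − 165.48° = -97.84°

At s = jω = j775:
zero (s+80): 80 + j775 → |·| = √(80²+775²) = √607025 ≈ 779.12, ∠ = arctan(775/80) ≈ 84.11°
zero (s+775): 775 + j775 → |·| = √(775²+775²) = √1201250 ≈ 1096, ∠ = arctan(775/775) ≈ 45.00°
pole (s+8): 8 + j775 → |·| = √(8²+775²) = √600689 ≈ 775.04, ∠ = arctan(775/8) ≈ 89.41°
pole (s+25): 25 + j775 → |·| = √(25²+775²) = √601250 ≈ 775.4, ∠ = arctan(775/25) ≈ 88.15°
|T| = 1000 · 8.5392e+05 / 6.0097e+05 ≈ 1420.9
Gain = 20 log₁₀(1420.9) ≈ 63.05 dB
∠T = 129.11° − 177.56° = -48.45°

ω = 129: 76.9 dB, -97.8°; ω = 775: 63.1 dB, -48.5°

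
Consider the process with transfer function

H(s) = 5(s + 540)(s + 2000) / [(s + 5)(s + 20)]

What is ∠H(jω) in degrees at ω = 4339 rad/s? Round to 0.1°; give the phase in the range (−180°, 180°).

At s = jω = j4339:
zero (s+540): 540 + j4339 → |·| = √(540²+4339²) = √19118521 ≈ 4372.5, ∠ = arctan(4339/540) ≈ 82.91°
zero (s+2000): 2000 + j4339 → |·| = √(2000²+4339²) = √22826921 ≈ 4777.8, ∠ = arctan(4339/2000) ≈ 65.25°
pole (s+5): 5 + j4339 → |·| = √(5²+4339²) = √18826946 ≈ 4339, ∠ = arctan(4339/5) ≈ 89.93°
pole (s+20): 20 + j4339 → |·| = √(20²+4339²) = √18827321 ≈ 4339, ∠ = arctan(4339/20) ≈ 89.74°
∠H = 148.16° − 179.67° = -31.51°

-31.5°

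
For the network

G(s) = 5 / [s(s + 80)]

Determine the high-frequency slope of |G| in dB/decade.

-40 dB/decade

Each pole contributes −20 dB/decade at high frequency; each zero contributes +20 dB/decade.
Net: 0 zero(s) − 2 pole(s) → -40 dB/decade.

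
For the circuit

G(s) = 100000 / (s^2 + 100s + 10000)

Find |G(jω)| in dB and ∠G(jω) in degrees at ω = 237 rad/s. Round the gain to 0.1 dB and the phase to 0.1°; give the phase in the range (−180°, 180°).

At s = jω = j237:
quadratic: (j237)² + 100·j237 + 10000 = -46169 + j23700 → |·| ≈ 51897, ∠ ≈ 152.83°
|G| = 100000 / 51897 ≈ 1.9269
Gain = 20 log₁₀(1.9269) ≈ 5.70 dB
∠G = 0.00° − 152.83° = -152.83°

5.7 dB, -152.8°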